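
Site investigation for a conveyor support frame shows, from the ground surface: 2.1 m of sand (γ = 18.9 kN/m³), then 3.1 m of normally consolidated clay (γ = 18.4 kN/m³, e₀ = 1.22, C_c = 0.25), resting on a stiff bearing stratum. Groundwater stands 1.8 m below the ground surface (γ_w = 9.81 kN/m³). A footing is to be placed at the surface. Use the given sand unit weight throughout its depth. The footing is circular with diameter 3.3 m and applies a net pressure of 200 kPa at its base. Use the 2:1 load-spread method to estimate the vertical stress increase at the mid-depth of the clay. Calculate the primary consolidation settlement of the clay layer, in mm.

S_c ≈ 97.4 mm

Mid-depth of clay below the ground surface: z = 2.1 + 3.1/2 = 3.65 m.
Total vertical stress at mid-clay: σ_v = 18.9×2.1 + 18.4×1.55 = 68.21 kPa.
Pore pressure: u = 9.81×(3.65 − 1.8) = 18.149 kPa.
Initial effective stress: σ'_0 = σ_v − u = 68.21 − 18.149 = 50.061 kPa.
Stress increase at mid-clay by the 2:1 spreading method:
Δσ ≈ qD²/(D+z)² = 200×3.3²/(3.3+3.65)² = 45.091 kPa
Final effective stress: σ'_f = σ'_0 + Δσ = 50.061 + 45.091 = 95.152 kPa.
Normally consolidated clay, so the full stress increment lies on the virgin compression line:
S_c = C_c·H/(1+e₀)·log₁₀(σ'_f/σ'_0) = 0.25×3.1/(1+1.22)×log₁₀(95.152/50.061)
    = 0.3491 × 0.27892 = 0.09737 m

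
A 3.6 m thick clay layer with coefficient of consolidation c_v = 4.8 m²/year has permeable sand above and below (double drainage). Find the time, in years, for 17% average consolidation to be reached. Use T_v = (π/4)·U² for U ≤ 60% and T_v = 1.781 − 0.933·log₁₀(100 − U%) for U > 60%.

Drainage path length: H_d = H/2 = 1.8 m (double drainage).
U ≤ 60%: T_v = (π/4)·U² = (π/4)×0.17² = 0.022698.
t = T_v·H_d²/c_v = 0.022698×1.8²/4.8 = 0.01532 years.

t ≈ 0.0153 years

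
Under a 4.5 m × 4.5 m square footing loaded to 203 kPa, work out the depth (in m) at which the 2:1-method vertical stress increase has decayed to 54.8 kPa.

z ≈ 4.16 m

2:1 spreading — at depth z the loaded area has grown by z in each plan dimension:
qB²/(B+z)² = Δσ_z ⇒ z = B(√(q/Δσ_z) − 1) = 4.5×(√(203/54.8) − 1) = 4.161 m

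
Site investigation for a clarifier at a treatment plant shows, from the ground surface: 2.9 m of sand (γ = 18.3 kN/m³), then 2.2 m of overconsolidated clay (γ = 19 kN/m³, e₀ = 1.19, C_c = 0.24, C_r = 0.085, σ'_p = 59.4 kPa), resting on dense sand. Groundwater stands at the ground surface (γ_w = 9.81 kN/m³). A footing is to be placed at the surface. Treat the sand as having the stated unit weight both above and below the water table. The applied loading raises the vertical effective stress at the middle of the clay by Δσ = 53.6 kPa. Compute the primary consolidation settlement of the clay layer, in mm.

S_c ≈ 61.5 mm

Mid-depth of clay below the ground surface: z = 2.9 + 2.2/2 = 4 m.
Total vertical stress at mid-clay: σ_v = 18.3×2.9 + 19×1.1 = 73.97 kPa.
Pore pressure: u = 9.81×(4 − 0) = 39.24 kPa.
Initial effective stress: σ'_0 = σ_v − u = 73.97 − 39.24 = 34.73 kPa.
Final effective stress: σ'_f = 34.73 + 53.6 = 88.33 kPa.
σ'_f = 88.33 > σ'_p = 59.4 kPa, so the stress path crosses the preconsolidation pressure — recompression up to σ'_p, then virgin compression beyond:
S_c = H/(1+e₀)·[C_r·log₁₀(σ'_p/σ'_0) + C_c·log₁₀(σ'_f/σ'_p)]
    = 2.2/2.19 × [0.085×log₁₀(59.4/34.73) + 0.24×log₁₀(88.33/59.4)]
    = 1.0046 × [0.019812 + 0.041357] = 0.06145 m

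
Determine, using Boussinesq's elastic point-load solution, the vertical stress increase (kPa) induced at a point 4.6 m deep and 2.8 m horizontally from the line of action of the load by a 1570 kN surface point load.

Boussinesq vertical stress below a point load on an elastic half-space:
Δσ_z = 3P/(2πz²) · [1 + (r/z)²]^(−5/2)
r/z = 2.8/4.6 = 0.6087; [1+(r/z)²]^(−5/2) = 0.45477.
Δσ_z = 3×1570/(2π×4.6²) × 0.45477 = 35.426 × 0.45477 = 16.11 kPa

Δσ_z ≈ 16.1 kPa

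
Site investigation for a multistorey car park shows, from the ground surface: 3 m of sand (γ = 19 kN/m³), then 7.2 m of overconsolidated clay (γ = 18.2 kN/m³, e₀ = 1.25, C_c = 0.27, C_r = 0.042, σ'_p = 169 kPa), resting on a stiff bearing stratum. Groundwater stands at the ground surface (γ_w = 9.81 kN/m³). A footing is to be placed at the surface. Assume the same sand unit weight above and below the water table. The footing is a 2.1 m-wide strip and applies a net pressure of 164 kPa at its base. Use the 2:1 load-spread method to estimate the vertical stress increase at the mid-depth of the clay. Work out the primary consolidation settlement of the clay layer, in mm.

S_c ≈ 30.5 mm

Mid-depth of clay below the ground surface: z = 3 + 7.2/2 = 6.6 m.
Total vertical stress at mid-clay: σ_v = 19×3 + 18.2×3.6 = 122.52 kPa.
Pore pressure: u = 9.81×(6.6 − 0) = 64.746 kPa.
Initial effective stress: σ'_0 = σ_v − u = 122.52 − 64.746 = 57.774 kPa.
Stress increase at mid-clay by the 2:1 spreading method:
Δσ = qB/(B+z) = 164×2.1/(2.1+6.6) = 39.586 kPa
Final effective stress: σ'_f = 57.774 + 39.586 = 97.36 kPa.
σ'_f = 97.36 ≤ σ'_p = 169 kPa, so the clay remains overconsolidated and only the recompression index applies:
S_c = C_r·H/(1+e₀)·log₁₀(σ'_f/σ'_0) = 0.042×7.2/2.25×log₁₀(97.36/57.774)
    = 0.1344 × 0.22665 = 0.03046 m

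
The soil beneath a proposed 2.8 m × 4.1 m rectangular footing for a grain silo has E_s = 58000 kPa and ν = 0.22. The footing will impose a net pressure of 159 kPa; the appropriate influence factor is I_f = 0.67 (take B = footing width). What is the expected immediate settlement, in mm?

S_e ≈ 4.89 mm

Immediate (elastic) settlement: S_e = q·B·(1−ν²)/E_s · I_f.
S_e = 159 × 2.8 × (1 − 0.22²) / 58000 × 0.67
    = 159 × 2.8 × 0.9516 / 58000 × 0.67
    = 0.004894 m = 4.894 mm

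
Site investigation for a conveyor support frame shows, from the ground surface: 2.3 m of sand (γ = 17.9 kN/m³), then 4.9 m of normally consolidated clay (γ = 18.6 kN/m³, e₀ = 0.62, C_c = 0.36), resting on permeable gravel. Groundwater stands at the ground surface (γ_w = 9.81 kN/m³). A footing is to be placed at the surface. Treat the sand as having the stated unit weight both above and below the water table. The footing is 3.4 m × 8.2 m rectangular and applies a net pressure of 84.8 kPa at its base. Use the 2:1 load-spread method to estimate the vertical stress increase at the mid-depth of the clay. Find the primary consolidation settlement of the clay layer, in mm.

Mid-depth of clay below the ground surface: z = 2.3 + 4.9/2 = 4.75 m.
Total vertical stress at mid-clay: σ_v = 17.9×2.3 + 18.6×2.45 = 86.74 kPa.
Pore pressure: u = 9.81×(4.75 − 0) = 46.598 kPa.
Initial effective stress: σ'_0 = σ_v − u = 86.74 − 46.598 = 40.142 kPa.
Stress increase at mid-clay by the 2:1 spreading method:
Δσ = qBL/((B+z)(L+z)) = 84.8×3.4×8.2/((3.4+4.75)(8.2+4.75)) = 22.401 kPa
Final effective stress: σ'_f = σ'_0 + Δσ = 40.142 + 22.401 = 62.543 kPa.
Normally consolidated clay, so the full stress increment lies on the virgin compression line:
S_c = C_c·H/(1+e₀)·log₁₀(σ'_f/σ'_0) = 0.36×4.9/(1+0.62)×log₁₀(62.543/40.142)
    = 1.0889 × 0.19258 = 0.2097 m

S_c ≈ 210 mm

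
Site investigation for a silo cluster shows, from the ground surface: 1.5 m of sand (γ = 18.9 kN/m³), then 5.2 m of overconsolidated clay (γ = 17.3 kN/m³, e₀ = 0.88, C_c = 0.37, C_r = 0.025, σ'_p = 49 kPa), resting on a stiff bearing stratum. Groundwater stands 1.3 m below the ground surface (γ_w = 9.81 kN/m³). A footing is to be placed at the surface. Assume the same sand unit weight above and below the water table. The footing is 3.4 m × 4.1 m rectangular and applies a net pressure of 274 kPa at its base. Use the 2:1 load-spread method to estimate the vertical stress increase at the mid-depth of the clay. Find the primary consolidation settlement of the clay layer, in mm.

S_c ≈ 353 mm

Mid-depth of clay below the ground surface: z = 1.5 + 5.2/2 = 4.1 m.
Total vertical stress at mid-clay: σ_v = 18.9×1.5 + 17.3×2.6 = 73.33 kPa.
Pore pressure: u = 9.81×(4.1 − 1.3) = 27.468 kPa.
Initial effective stress: σ'_0 = σ_v − u = 73.33 − 27.468 = 45.862 kPa.
Stress increase at mid-clay by the 2:1 spreading method:
Δσ = qBL/((B+z)(L+z)) = 274×3.4×4.1/((3.4+4.1)(4.1+4.1)) = 62.107 kPa
Final effective stress: σ'_f = 45.862 + 62.107 = 107.97 kPa.
σ'_f = 107.97 > σ'_p = 49 kPa, so the stress path crosses the preconsolidation pressure — recompression up to σ'_p, then virgin compression beyond:
S_c = H/(1+e₀)·[C_r·log₁₀(σ'_p/σ'_0) + C_c·log₁₀(σ'_f/σ'_p)]
    = 5.2/1.88 × [0.025×log₁₀(49/45.862) + 0.37×log₁₀(107.97/49)]
    = 2.766 × [0.00071858 + 0.12695] = 0.3531 m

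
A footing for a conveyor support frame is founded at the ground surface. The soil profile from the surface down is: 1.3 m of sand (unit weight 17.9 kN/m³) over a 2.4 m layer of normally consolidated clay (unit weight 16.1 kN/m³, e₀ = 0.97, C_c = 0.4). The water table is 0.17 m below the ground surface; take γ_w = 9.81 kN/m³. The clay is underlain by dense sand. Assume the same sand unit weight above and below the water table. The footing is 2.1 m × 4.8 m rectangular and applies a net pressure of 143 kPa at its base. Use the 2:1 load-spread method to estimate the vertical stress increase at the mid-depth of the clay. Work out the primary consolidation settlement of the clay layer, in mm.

Mid-depth of clay below the ground surface: z = 1.3 + 2.4/2 = 2.5 m.
Total vertical stress at mid-clay: σ_v = 17.9×1.3 + 16.1×1.2 = 42.59 kPa.
Pore pressure: u = 9.81×(2.5 − 0.17) = 22.857 kPa.
Initial effective stress: σ'_0 = σ_v − u = 42.59 − 22.857 = 19.733 kPa.
Stress increase at mid-clay by the 2:1 spreading method:
Δσ = qBL/((B+z)(L+z)) = 143×2.1×4.8/((2.1+2.5)(4.8+2.5)) = 42.926 kPa
Final effective stress: σ'_f = σ'_0 + Δσ = 19.733 + 42.926 = 62.659 kPa.
Normally consolidated clay, so the full stress increment lies on the virgin compression line:
S_c = C_c·H/(1+e₀)·log₁₀(σ'_f/σ'_0) = 0.4×2.4/(1+0.97)×log₁₀(62.659/19.733)
    = 0.48731 × 0.50179 = 0.2445 m

S_c ≈ 245 mm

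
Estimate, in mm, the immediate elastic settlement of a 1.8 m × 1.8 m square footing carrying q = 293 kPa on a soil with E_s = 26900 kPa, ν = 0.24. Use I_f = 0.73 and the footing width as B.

Immediate (elastic) settlement: S_e = q·B·(1−ν²)/E_s · I_f.
S_e = 293 × 1.8 × (1 − 0.24²) / 26900 × 0.73
    = 293 × 1.8 × 0.9424 / 26900 × 0.73
    = 0.01349 m = 13.49 mm

S_e ≈ 13.5 mm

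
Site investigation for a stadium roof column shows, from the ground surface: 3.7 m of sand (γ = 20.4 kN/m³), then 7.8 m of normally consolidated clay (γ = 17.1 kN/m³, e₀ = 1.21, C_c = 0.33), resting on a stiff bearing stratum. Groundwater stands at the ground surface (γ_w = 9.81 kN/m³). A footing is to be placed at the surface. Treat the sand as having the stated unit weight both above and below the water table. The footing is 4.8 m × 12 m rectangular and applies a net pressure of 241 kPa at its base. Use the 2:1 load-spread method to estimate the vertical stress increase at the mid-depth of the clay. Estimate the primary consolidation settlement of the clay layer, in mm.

Mid-depth of clay below the ground surface: z = 3.7 + 7.8/2 = 7.6 m.
Total vertical stress at mid-clay: σ_v = 20.4×3.7 + 17.1×3.9 = 142.17 kPa.
Pore pressure: u = 9.81×(7.6 − 0) = 74.556 kPa.
Initial effective stress: σ'_0 = σ_v − u = 142.17 − 74.556 = 67.614 kPa.
Stress increase at mid-clay by the 2:1 spreading method:
Δσ = qBL/((B+z)(L+z)) = 241×4.8×12/((4.8+7.6)(12+7.6)) = 57.117 kPa
Final effective stress: σ'_f = σ'_0 + Δσ = 67.614 + 57.117 = 124.73 kPa.
Normally consolidated clay, so the full stress increment lies on the virgin compression line:
S_c = C_c·H/(1+e₀)·log₁₀(σ'_f/σ'_0) = 0.33×7.8/(1+1.21)×log₁₀(124.73/67.614)
    = 1.1647 × 0.26593 = 0.3097 m

S_c ≈ 310 mm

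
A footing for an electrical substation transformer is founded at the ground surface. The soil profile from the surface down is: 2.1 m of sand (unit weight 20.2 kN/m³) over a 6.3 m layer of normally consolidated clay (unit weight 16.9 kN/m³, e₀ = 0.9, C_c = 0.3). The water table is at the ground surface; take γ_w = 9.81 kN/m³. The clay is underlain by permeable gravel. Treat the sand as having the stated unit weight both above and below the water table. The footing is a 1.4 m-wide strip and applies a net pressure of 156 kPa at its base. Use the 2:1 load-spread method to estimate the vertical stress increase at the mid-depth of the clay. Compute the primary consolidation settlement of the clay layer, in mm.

S_c ≈ 240 mm

Mid-depth of clay below the ground surface: z = 2.1 + 6.3/2 = 5.25 m.
Total vertical stress at mid-clay: σ_v = 20.2×2.1 + 16.9×3.15 = 95.655 kPa.
Pore pressure: u = 9.81×(5.25 − 0) = 51.503 kPa.
Initial effective stress: σ'_0 = σ_v − u = 95.655 − 51.503 = 44.152 kPa.
Stress increase at mid-clay by the 2:1 spreading method:
Δσ = qB/(B+z) = 156×1.4/(1.4+5.25) = 32.842 kPa
Final effective stress: σ'_f = σ'_0 + Δσ = 44.152 + 32.842 = 76.994 kPa.
Normally consolidated clay, so the full stress increment lies on the virgin compression line:
S_c = C_c·H/(1+e₀)·log₁₀(σ'_f/σ'_0) = 0.3×6.3/(1+0.9)×log₁₀(76.994/44.152)
    = 0.99474 × 0.24151 = 0.2402 m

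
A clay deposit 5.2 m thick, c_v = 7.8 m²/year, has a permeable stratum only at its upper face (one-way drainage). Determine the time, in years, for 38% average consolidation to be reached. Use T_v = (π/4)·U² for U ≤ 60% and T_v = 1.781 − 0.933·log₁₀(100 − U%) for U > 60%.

t ≈ 0.393 years

Drainage path length: H_d = H = 5.2 m (single drainage).
U ≤ 60%: T_v = (π/4)·U² = (π/4)×0.38² = 0.11341.
t = T_v·H_d²/c_v = 0.11341×5.2²/7.8 = 0.3932 years.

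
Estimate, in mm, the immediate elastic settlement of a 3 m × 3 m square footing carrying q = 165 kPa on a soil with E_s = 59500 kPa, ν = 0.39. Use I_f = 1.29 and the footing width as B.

S_e ≈ 9.1 mm

Immediate (elastic) settlement: S_e = q·B·(1−ν²)/E_s · I_f.
S_e = 165 × 3 × (1 − 0.39²) / 59500 × 1.29
    = 165 × 3 × 0.8479 / 59500 × 1.29
    = 0.0091 m = 9.1 mm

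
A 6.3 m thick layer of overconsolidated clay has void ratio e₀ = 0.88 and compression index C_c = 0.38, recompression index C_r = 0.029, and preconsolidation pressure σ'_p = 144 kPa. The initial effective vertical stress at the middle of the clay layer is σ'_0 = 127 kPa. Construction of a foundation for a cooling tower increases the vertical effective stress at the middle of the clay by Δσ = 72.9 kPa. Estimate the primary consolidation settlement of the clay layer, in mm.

Final effective stress: σ'_f = 127 + 72.9 = 199.9 kPa.
σ'_f = 199.9 > σ'_p = 144 kPa, so the stress path crosses the preconsolidation pressure — recompression up to σ'_p, then virgin compression beyond:
S_c = H/(1+e₀)·[C_r·log₁₀(σ'_p/σ'_0) + C_c·log₁₀(σ'_f/σ'_p)]
    = 6.3/1.88 × [0.029×log₁₀(144/127) + 0.38×log₁₀(199.9/144)]
    = 3.3511 × [0.0015822 + 0.054131] = 0.1867 m

S_c ≈ 187 mm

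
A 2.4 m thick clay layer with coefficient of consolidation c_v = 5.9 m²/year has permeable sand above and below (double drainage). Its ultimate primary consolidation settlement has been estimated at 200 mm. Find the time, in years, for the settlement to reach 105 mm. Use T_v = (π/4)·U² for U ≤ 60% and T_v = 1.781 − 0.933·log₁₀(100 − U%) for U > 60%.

Drainage path length: H_d = H/2 = 1.2 m (double drainage).
U = S(t)/S_ult = 105/200 = 0.525.
U ≤ 60%: T_v = (π/4)·U² = (π/4)×0.525² = 0.21648.
t = T_v·H_d²/c_v = 0.21648×1.2²/5.9 = 0.05284 years.

t ≈ 0.0528 years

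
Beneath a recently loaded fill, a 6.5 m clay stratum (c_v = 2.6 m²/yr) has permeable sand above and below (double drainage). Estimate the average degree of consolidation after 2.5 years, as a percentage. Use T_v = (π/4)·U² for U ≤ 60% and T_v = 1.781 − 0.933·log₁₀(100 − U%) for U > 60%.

Drainage path length: H_d = H/2 = 3.25 m (double drainage).
T_v = c_v·t/H_d² = 2.6×2.5/3.25² = 0.61538.
T_v = 0.61538 corresponds to the U > 60% branch:
U = 1 − 10^((1.781 − T_v)/0.933)/100 = 0.8224

U ≈ 82.2 %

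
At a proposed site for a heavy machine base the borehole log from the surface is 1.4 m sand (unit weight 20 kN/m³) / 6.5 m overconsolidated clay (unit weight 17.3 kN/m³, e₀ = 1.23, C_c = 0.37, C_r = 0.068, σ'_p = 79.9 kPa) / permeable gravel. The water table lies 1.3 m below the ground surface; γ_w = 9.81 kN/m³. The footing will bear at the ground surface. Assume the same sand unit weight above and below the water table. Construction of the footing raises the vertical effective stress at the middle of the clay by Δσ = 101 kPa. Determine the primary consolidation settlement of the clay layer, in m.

S_c ≈ 0.34 m

Mid-depth of clay below the ground surface: z = 1.4 + 6.5/2 = 4.65 m.
Total vertical stress at mid-clay: σ_v = 20×1.4 + 17.3×3.25 = 84.225 kPa.
Pore pressure: u = 9.81×(4.65 − 1.3) = 32.864 kPa.
Initial effective stress: σ'_0 = σ_v − u = 84.225 − 32.864 = 51.361 kPa.
Final effective stress: σ'_f = 51.361 + 101 = 152.36 kPa.
σ'_f = 152.36 > σ'_p = 79.9 kPa, so the stress path crosses the preconsolidation pressure — recompression up to σ'_p, then virgin compression beyond:
S_c = H/(1+e₀)·[C_r·log₁₀(σ'_p/σ'_0) + C_c·log₁₀(σ'_f/σ'_p)]
    = 6.5/2.23 × [0.068×log₁₀(79.9/51.361) + 0.37×log₁₀(152.36/79.9)]
    = 2.9148 × [0.01305 + 0.10372] = 0.3404 m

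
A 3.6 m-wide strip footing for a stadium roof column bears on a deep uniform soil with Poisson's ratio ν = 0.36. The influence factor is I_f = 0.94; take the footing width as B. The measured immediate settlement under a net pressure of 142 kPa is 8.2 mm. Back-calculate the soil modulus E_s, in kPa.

S_e = q·B·(1−ν²)/E_s · I_f  ⇒  E_s = q·B·(1−ν²)·I_f / S_e.
E_s = 142 × 3.6 × 0.8704 × 0.94 / 0.0082 = 51010 kPa

E_s ≈ 51000 kPa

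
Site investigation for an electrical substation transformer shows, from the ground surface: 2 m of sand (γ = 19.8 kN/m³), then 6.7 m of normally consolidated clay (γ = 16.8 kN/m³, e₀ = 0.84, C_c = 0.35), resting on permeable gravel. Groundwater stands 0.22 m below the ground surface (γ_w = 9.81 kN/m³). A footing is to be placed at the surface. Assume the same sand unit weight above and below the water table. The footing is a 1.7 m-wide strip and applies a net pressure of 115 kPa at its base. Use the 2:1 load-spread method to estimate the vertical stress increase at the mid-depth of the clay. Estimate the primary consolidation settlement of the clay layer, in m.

S_c ≈ 0.263 m

Mid-depth of clay below the ground surface: z = 2 + 6.7/2 = 5.35 m.
Total vertical stress at mid-clay: σ_v = 19.8×2 + 16.8×3.35 = 95.88 kPa.
Pore pressure: u = 9.81×(5.35 − 0.22) = 50.325 kPa.
Initial effective stress: σ'_0 = σ_v − u = 95.88 − 50.325 = 45.555 kPa.
Stress increase at mid-clay by the 2:1 spreading method:
Δσ = qB/(B+z) = 115×1.7/(1.7+5.35) = 27.73 kPa
Final effective stress: σ'_f = σ'_0 + Δσ = 45.555 + 27.73 = 73.285 kPa.
Normally consolidated clay, so the full stress increment lies on the virgin compression line:
S_c = C_c·H/(1+e₀)·log₁₀(σ'_f/σ'_0) = 0.35×6.7/(1+0.84)×log₁₀(73.285/45.555)
    = 1.2745 × 0.20648 = 0.2632 m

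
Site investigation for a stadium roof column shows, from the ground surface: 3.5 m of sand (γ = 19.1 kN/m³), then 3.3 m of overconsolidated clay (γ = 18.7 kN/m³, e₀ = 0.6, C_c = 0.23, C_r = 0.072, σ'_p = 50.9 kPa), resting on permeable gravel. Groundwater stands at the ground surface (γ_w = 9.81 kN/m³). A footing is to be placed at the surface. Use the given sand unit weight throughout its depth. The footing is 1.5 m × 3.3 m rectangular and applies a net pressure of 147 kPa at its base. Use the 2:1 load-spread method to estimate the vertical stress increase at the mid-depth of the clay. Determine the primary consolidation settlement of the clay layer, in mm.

Mid-depth of clay below the ground surface: z = 3.5 + 3.3/2 = 5.15 m.
Total vertical stress at mid-clay: σ_v = 19.1×3.5 + 18.7×1.65 = 97.705 kPa.
Pore pressure: u = 9.81×(5.15 − 0) = 50.522 kPa.
Initial effective stress: σ'_0 = σ_v − u = 97.705 − 50.522 = 47.183 kPa.
Stress increase at mid-clay by the 2:1 spreading method:
Δσ = qBL/((B+z)(L+z)) = 147×1.5×3.3/((1.5+5.15)(3.3+5.15)) = 12.949 kPa
Final effective stress: σ'_f = 47.183 + 12.949 = 60.132 kPa.
σ'_f = 60.132 > σ'_p = 50.9 kPa, so the stress path crosses the preconsolidation pressure — recompression up to σ'_p, then virgin compression beyond:
S_c = H/(1+e₀)·[C_r·log₁₀(σ'_p/σ'_0) + C_c·log₁₀(σ'_f/σ'_p)]
    = 3.3/1.6 × [0.072×log₁₀(50.9/47.183) + 0.23×log₁₀(60.132/50.9)]
    = 2.0625 × [0.0023711 + 0.016649] = 0.03923 m

S_c ≈ 39.2 mm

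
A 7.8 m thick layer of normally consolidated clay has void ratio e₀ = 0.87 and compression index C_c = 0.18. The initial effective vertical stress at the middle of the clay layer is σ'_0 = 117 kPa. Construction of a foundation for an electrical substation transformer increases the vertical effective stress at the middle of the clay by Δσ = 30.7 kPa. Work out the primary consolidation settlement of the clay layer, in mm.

Final effective stress: σ'_f = σ'_0 + Δσ = 117 + 30.7 = 147.7 kPa.
Normally consolidated clay, so the full stress increment lies on the virgin compression line:
S_c = C_c·H/(1+e₀)·log₁₀(σ'_f/σ'_0) = 0.18×7.8/(1+0.87)×log₁₀(147.7/117)
    = 0.7508 × 0.10119 = 0.07597 m

S_c ≈ 76 mm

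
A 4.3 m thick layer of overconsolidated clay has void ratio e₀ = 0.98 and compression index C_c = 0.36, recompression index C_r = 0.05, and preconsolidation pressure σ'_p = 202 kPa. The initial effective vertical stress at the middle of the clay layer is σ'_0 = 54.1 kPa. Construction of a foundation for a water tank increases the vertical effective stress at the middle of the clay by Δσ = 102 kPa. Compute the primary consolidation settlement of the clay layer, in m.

S_c ≈ 0.05 m

Final effective stress: σ'_f = 54.1 + 102 = 156.1 kPa.
σ'_f = 156.1 ≤ σ'_p = 202 kPa, so the clay remains overconsolidated and only the recompression index applies:
S_c = C_r·H/(1+e₀)·log₁₀(σ'_f/σ'_0) = 0.05×4.3/1.98×log₁₀(156.1/54.1)
    = 0.10859 × 0.46021 = 0.04997 m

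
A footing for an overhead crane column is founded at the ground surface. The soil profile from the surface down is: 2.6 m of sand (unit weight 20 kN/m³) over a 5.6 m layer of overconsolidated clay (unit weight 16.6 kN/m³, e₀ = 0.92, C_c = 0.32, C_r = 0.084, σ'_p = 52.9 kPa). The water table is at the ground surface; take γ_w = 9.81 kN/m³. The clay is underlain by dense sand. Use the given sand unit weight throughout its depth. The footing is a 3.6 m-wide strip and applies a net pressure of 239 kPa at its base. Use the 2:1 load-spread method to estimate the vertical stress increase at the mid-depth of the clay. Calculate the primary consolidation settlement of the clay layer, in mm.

S_c ≈ 414 mm

Mid-depth of clay below the ground surface: z = 2.6 + 5.6/2 = 5.4 m.
Total vertical stress at mid-clay: σ_v = 20×2.6 + 16.6×2.8 = 98.48 kPa.
Pore pressure: u = 9.81×(5.4 − 0) = 52.974 kPa.
Initial effective stress: σ'_0 = σ_v − u = 98.48 − 52.974 = 45.506 kPa.
Stress increase at mid-clay by the 2:1 spreading method:
Δσ = qB/(B+z) = 239×3.6/(3.6+5.4) = 95.6 kPa
Final effective stress: σ'_f = 45.506 + 95.6 = 141.11 kPa.
σ'_f = 141.11 > σ'_p = 52.9 kPa, so the stress path crosses the preconsolidation pressure — recompression up to σ'_p, then virgin compression beyond:
S_c = H/(1+e₀)·[C_r·log₁₀(σ'_p/σ'_0) + C_c·log₁₀(σ'_f/σ'_p)]
    = 5.6/1.92 × [0.084×log₁₀(52.9/45.506) + 0.32×log₁₀(141.11/52.9)]
    = 2.9167 × [0.0054925 + 0.13635] = 0.4137 m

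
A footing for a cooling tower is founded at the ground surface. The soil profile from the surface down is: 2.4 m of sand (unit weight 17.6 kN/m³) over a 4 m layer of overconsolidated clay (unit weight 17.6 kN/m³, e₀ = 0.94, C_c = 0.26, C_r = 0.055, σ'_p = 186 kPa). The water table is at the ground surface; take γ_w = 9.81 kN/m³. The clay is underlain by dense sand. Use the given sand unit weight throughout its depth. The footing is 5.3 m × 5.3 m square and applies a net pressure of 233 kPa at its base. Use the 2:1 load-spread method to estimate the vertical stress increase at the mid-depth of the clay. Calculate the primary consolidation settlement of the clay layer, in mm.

S_c ≈ 54.6 mm

Mid-depth of clay below the ground surface: z = 2.4 + 4/2 = 4.4 m.
Total vertical stress at mid-clay: σ_v = 17.6×2.4 + 17.6×2 = 77.44 kPa.
Pore pressure: u = 9.81×(4.4 − 0) = 43.164 kPa.
Initial effective stress: σ'_0 = σ_v − u = 77.44 − 43.164 = 34.276 kPa.
Stress increase at mid-clay by the 2:1 spreading method:
Δσ = qBL/((B+z)(L+z)) = 233×5.3×5.3/((5.3+4.4)(5.3+4.4)) = 69.561 kPa
Final effective stress: σ'_f = 34.276 + 69.561 = 103.84 kPa.
σ'_f = 103.84 ≤ σ'_p = 186 kPa, so the clay remains overconsolidated and only the recompression index applies:
S_c = C_r·H/(1+e₀)·log₁₀(σ'_f/σ'_0) = 0.055×4/1.94×log₁₀(103.84/34.276)
    = 0.1134 × 0.48137 = 0.05459 m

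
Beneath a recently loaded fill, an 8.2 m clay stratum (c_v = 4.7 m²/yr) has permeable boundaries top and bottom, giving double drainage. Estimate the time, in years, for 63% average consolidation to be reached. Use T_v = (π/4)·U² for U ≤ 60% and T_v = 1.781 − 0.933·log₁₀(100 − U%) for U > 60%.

Drainage path length: H_d = H/2 = 4.1 m (double drainage).
U > 60%: T_v = 1.781 − 0.933·log₁₀(100 − 63) = 0.31787.
t = T_v·H_d²/c_v = 0.31787×4.1²/4.7 = 1.137 years.

t ≈ 1.14 years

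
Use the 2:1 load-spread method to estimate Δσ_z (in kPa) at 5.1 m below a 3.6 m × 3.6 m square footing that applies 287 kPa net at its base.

By the 2:1 method the load spreads at 1 horizontal : 2 vertical, so at depth z the loaded area has grown by z in each plan dimension:
Δσ = qBL/((B+z)(L+z)) = 287×3.6×3.6/((3.6+5.1)(3.6+5.1)) = 49.141 kPa

Δσ_z ≈ 49.1 kPa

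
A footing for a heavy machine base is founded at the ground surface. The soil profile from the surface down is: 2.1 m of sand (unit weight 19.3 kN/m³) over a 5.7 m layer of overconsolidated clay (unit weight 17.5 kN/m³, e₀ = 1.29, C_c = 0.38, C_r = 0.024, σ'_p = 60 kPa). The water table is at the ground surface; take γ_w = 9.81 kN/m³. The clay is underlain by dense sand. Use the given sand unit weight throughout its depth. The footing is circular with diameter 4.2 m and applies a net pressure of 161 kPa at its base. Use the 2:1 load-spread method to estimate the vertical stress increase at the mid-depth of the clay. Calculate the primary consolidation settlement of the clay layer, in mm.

S_c ≈ 105 mm

Mid-depth of clay below the ground surface: z = 2.1 + 5.7/2 = 4.95 m.
Total vertical stress at mid-clay: σ_v = 19.3×2.1 + 17.5×2.85 = 90.405 kPa.
Pore pressure: u = 9.81×(4.95 − 0) = 48.56 kPa.
Initial effective stress: σ'_0 = σ_v − u = 90.405 − 48.56 = 41.845 kPa.
Stress increase at mid-clay by the 2:1 spreading method:
Δσ ≈ qD²/(D+z)² = 161×4.2²/(4.2+4.95)² = 33.922 kPa
Final effective stress: σ'_f = 41.845 + 33.922 = 75.767 kPa.
σ'_f = 75.767 > σ'_p = 60 kPa, so the stress path crosses the preconsolidation pressure — recompression up to σ'_p, then virgin compression beyond:
S_c = H/(1+e₀)·[C_r·log₁₀(σ'_p/σ'_0) + C_c·log₁₀(σ'_f/σ'_p)]
    = 5.7/2.29 × [0.024×log₁₀(60/41.845) + 0.38×log₁₀(75.767/60)]
    = 2.4891 × [0.0037562 + 0.038505] = 0.1052 m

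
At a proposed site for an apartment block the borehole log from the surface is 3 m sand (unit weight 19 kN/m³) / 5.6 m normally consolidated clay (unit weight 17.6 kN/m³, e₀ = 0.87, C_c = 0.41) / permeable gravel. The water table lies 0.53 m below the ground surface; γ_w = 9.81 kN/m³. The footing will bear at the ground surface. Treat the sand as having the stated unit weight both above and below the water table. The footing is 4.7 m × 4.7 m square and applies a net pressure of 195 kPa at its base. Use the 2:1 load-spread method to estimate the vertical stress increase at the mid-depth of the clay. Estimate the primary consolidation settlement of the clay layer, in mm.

Mid-depth of clay below the ground surface: z = 3 + 5.6/2 = 5.8 m.
Total vertical stress at mid-clay: σ_v = 19×3 + 17.6×2.8 = 106.28 kPa.
Pore pressure: u = 9.81×(5.8 − 0.53) = 51.699 kPa.
Initial effective stress: σ'_0 = σ_v − u = 106.28 − 51.699 = 54.581 kPa.
Stress increase at mid-clay by the 2:1 spreading method:
Δσ = qBL/((B+z)(L+z)) = 195×4.7×4.7/((4.7+5.8)(4.7+5.8)) = 39.071 kPa
Final effective stress: σ'_f = σ'_0 + Δσ = 54.581 + 39.071 = 93.652 kPa.
Normally consolidated clay, so the full stress increment lies on the virgin compression line:
S_c = C_c·H/(1+e₀)·log₁₀(σ'_f/σ'_0) = 0.41×5.6/(1+0.87)×log₁₀(93.652/54.581)
    = 1.2278 × 0.23448 = 0.2879 m

S_c ≈ 288 mm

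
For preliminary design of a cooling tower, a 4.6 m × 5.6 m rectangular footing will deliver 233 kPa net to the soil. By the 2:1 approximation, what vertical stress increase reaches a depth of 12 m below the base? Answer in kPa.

Δσ_z ≈ 20.5 kPa

By the 2:1 method the load spreads at 1 horizontal : 2 vertical, so at depth z the loaded area has grown by z in each plan dimension:
Δσ = qBL/((B+z)(L+z)) = 233×4.6×5.6/((4.6+12)(5.6+12)) = 20.544 kPa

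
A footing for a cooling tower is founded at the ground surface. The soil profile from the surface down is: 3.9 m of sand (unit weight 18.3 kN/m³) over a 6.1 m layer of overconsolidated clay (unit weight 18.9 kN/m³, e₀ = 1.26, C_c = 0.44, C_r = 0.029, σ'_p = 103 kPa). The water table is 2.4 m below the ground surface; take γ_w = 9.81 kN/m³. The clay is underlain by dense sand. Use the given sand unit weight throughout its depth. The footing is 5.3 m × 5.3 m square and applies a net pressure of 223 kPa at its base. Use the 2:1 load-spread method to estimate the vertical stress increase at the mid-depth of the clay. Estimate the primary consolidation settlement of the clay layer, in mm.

S_c ≈ 111 mm

Mid-depth of clay below the ground surface: z = 3.9 + 6.1/2 = 6.95 m.
Total vertical stress at mid-clay: σ_v = 18.3×3.9 + 18.9×3.05 = 129.01 kPa.
Pore pressure: u = 9.81×(6.95 − 2.4) = 44.636 kPa.
Initial effective stress: σ'_0 = σ_v − u = 129.01 − 44.636 = 84.374 kPa.
Stress increase at mid-clay by the 2:1 spreading method:
Δσ = qBL/((B+z)(L+z)) = 223×5.3×5.3/((5.3+6.95)(5.3+6.95)) = 41.743 kPa
Final effective stress: σ'_f = 84.374 + 41.743 = 126.12 kPa.
σ'_f = 126.12 > σ'_p = 103 kPa, so the stress path crosses the preconsolidation pressure — recompression up to σ'_p, then virgin compression beyond:
S_c = H/(1+e₀)·[C_r·log₁₀(σ'_p/σ'_0) + C_c·log₁₀(σ'_f/σ'_p)]
    = 6.1/2.26 × [0.029×log₁₀(103/84.374) + 0.44×log₁₀(126.12/103)]
    = 2.6991 × [0.0025122 + 0.038697] = 0.1112 m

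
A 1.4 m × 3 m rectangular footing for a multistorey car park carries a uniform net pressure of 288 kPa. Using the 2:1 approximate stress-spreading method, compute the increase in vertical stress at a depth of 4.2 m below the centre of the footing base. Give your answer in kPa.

Δσ_z ≈ 30 kPa

By the 2:1 method the load spreads at 1 horizontal : 2 vertical, so at depth z the loaded area has grown by z in each plan dimension:
Δσ = qBL/((B+z)(L+z)) = 288×1.4×3/((1.4+4.2)(3+4.2)) = 30 kPa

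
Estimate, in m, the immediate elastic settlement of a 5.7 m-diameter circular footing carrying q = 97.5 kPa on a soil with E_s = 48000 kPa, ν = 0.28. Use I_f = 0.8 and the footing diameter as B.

Immediate (elastic) settlement: S_e = q·B·(1−ν²)/E_s · I_f.
S_e = 97.5 × 5.7 × (1 − 0.28²) / 48000 × 0.8
    = 97.5 × 5.7 × 0.9216 / 48000 × 0.8
    = 0.008536 m

S_e ≈ 0.00854 m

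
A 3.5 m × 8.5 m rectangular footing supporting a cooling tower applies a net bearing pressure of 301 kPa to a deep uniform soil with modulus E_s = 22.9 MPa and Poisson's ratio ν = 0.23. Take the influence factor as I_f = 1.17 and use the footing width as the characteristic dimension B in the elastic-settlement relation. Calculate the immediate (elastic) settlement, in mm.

Immediate (elastic) settlement: S_e = q·B·(1−ν²)/E_s · I_f.
E_s = 22.9 MPa = 22900 kPa.
S_e = 301 × 3.5 × (1 − 0.23²) / 22900 × 1.17
    = 301 × 3.5 × 0.9471 / 22900 × 1.17
    = 0.05098 m = 50.98 mm

S_e ≈ 51 mm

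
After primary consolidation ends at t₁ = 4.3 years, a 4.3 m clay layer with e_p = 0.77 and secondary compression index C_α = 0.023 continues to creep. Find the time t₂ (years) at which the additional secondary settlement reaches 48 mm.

S_s = C_α·H/(1+e_p)·log₁₀(t₂/t₁) ⇒ log₁₀(t₂/t₁) = S_s·(1+e_p)/(C_α·H).
log₁₀(t₂/t₁) = 0.048 × (1+0.77) / (0.023×4.3) = 0.859
t₂ = t₁ × 10^0.859 = 4.3 × 7.229 = 31.08 years

t₂ ≈ 31.1 years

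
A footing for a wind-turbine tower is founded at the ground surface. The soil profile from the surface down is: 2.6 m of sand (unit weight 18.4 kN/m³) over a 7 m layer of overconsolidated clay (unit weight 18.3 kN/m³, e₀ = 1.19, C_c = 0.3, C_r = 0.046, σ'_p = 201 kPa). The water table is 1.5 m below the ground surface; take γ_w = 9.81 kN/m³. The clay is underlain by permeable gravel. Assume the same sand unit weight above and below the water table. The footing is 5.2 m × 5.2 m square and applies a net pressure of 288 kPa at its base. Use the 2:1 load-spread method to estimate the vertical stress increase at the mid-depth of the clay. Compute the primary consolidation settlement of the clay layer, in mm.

S_c ≈ 41.4 mm

Mid-depth of clay below the ground surface: z = 2.6 + 7/2 = 6.1 m.
Total vertical stress at mid-clay: σ_v = 18.4×2.6 + 18.3×3.5 = 111.89 kPa.
Pore pressure: u = 9.81×(6.1 − 1.5) = 45.126 kPa.
Initial effective stress: σ'_0 = σ_v − u = 111.89 − 45.126 = 66.764 kPa.
Stress increase at mid-clay by the 2:1 spreading method:
Δσ = qBL/((B+z)(L+z)) = 288×5.2×5.2/((5.2+6.1)(5.2+6.1)) = 60.988 kPa
Final effective stress: σ'_f = 66.764 + 60.988 = 127.75 kPa.
σ'_f = 127.75 ≤ σ'_p = 201 kPa, so the clay remains overconsolidated and only the recompression index applies:
S_c = C_r·H/(1+e₀)·log₁₀(σ'_f/σ'_0) = 0.046×7/2.19×log₁₀(127.75/66.764)
    = 0.14703 × 0.28182 = 0.04144 m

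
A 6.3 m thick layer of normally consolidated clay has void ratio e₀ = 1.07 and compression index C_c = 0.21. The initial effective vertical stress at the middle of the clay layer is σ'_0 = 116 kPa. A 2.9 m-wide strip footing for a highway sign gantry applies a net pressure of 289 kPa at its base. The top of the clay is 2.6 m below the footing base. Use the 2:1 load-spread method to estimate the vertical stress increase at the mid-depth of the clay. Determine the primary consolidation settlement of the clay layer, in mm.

S_c ≈ 169 mm

Mid-depth of clay below the footing base: z = 2.6 + 6.3/2 = 5.75 m.
Stress increase at mid-clay by the 2:1 spreading method:
Δσ = qB/(B+z) = 289×2.9/(2.9+5.75) = 96.89 kPa
Final effective stress: σ'_f = σ'_0 + Δσ = 116 + 96.89 = 212.89 kPa.
Normally consolidated clay, so the full stress increment lies on the virgin compression line:
S_c = C_c·H/(1+e₀)·log₁₀(σ'_f/σ'_0) = 0.21×6.3/(1+1.07)×log₁₀(212.89/116)
    = 0.63913 × 0.2637 = 0.1685 m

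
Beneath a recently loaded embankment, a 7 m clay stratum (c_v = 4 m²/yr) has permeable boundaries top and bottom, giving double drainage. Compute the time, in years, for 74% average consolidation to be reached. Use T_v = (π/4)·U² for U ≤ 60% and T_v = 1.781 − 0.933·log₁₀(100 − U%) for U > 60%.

Drainage path length: H_d = H/2 = 3.5 m (double drainage).
U > 60%: T_v = 1.781 − 0.933·log₁₀(100 − 74) = 0.46083.
t = T_v·H_d²/c_v = 0.46083×3.5²/4 = 1.411 years.

t ≈ 1.41 years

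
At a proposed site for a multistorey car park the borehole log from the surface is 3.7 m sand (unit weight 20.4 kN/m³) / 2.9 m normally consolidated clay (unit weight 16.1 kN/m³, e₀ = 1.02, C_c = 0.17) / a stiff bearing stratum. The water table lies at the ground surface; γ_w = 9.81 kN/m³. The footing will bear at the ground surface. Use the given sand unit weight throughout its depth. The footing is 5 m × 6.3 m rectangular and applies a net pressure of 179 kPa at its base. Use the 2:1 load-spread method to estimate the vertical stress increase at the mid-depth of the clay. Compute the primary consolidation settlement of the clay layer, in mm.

S_c ≈ 73.7 mm

Mid-depth of clay below the ground surface: z = 3.7 + 2.9/2 = 5.15 m.
Total vertical stress at mid-clay: σ_v = 20.4×3.7 + 16.1×1.45 = 98.825 kPa.
Pore pressure: u = 9.81×(5.15 − 0) = 50.522 kPa.
Initial effective stress: σ'_0 = σ_v − u = 98.825 − 50.522 = 48.303 kPa.
Stress increase at mid-clay by the 2:1 spreading method:
Δσ = qBL/((B+z)(L+z)) = 179×5×6.3/((5+5.15)(6.3+5.15)) = 48.517 kPa
Final effective stress: σ'_f = σ'_0 + Δσ = 48.303 + 48.517 = 96.82 kPa.
Normally consolidated clay, so the full stress increment lies on the virgin compression line:
S_c = C_c·H/(1+e₀)·log₁₀(σ'_f/σ'_0) = 0.17×2.9/(1+1.02)×log₁₀(96.82/48.303)
    = 0.24406 × 0.30199 = 0.0737 m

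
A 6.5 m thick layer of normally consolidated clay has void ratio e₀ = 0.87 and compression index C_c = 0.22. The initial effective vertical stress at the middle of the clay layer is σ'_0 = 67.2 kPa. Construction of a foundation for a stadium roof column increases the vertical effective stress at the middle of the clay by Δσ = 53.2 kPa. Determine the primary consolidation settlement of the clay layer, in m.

S_c ≈ 0.194 m

Final effective stress: σ'_f = σ'_0 + Δσ = 67.2 + 53.2 = 120.4 kPa.
Normally consolidated clay, so the full stress increment lies on the virgin compression line:
S_c = C_c·H/(1+e₀)·log₁₀(σ'_f/σ'_0) = 0.22×6.5/(1+0.87)×log₁₀(120.4/67.2)
    = 0.76471 × 0.25326 = 0.1937 m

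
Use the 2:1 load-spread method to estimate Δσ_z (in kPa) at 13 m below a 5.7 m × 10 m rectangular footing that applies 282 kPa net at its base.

Δσ_z ≈ 37.4 kPa

By the 2:1 method the load spreads at 1 horizontal : 2 vertical, so at depth z the loaded area has grown by z in each plan dimension:
Δσ = qBL/((B+z)(L+z)) = 282×5.7×10/((5.7+13)(10+13)) = 37.373 kPa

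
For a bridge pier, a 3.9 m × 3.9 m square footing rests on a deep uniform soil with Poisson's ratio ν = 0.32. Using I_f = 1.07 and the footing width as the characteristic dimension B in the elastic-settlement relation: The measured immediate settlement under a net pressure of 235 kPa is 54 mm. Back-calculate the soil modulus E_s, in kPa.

S_e = q·B·(1−ν²)/E_s · I_f  ⇒  E_s = q·B·(1−ν²)·I_f / S_e.
E_s = 235 × 3.9 × 0.8976 × 1.07 / 0.054 = 16300 kPa

E_s ≈ 16300 kPa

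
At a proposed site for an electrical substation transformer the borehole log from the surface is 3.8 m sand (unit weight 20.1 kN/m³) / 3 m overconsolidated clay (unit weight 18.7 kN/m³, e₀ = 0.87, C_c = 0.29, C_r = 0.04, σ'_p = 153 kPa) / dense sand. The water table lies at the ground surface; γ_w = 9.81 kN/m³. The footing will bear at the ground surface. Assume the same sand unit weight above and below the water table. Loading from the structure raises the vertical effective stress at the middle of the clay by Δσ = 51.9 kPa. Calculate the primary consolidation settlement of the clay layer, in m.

S_c ≈ 0.0192 m

Mid-depth of clay below the ground surface: z = 3.8 + 3/2 = 5.3 m.
Total vertical stress at mid-clay: σ_v = 20.1×3.8 + 18.7×1.5 = 104.43 kPa.
Pore pressure: u = 9.81×(5.3 − 0) = 51.993 kPa.
Initial effective stress: σ'_0 = σ_v − u = 104.43 − 51.993 = 52.437 kPa.
Final effective stress: σ'_f = 52.437 + 51.9 = 104.34 kPa.
σ'_f = 104.34 ≤ σ'_p = 153 kPa, so the clay remains overconsolidated and only the recompression index applies:
S_c = C_r·H/(1+e₀)·log₁₀(σ'_f/σ'_0) = 0.04×3/1.87×log₁₀(104.34/52.437)
    = 0.064172 × 0.29881 = 0.01918 m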